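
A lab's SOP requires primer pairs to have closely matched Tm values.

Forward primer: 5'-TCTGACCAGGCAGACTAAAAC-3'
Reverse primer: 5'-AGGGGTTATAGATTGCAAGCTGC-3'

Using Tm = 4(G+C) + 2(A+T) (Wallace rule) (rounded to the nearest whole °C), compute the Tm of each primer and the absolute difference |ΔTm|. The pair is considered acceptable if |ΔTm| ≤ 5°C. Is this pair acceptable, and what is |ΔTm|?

|ΔTm| = 6°C; the pair is not acceptable.

Forward: A=8 T=3 G=4 C=6 → Tm = 2·11 + 4·10 = 62°C.
Reverse: A=6 T=6 G=8 C=3 → Tm = 2·12 + 4·11 = 68°C.
|ΔTm| = |62 − 68| = 6°C, > 5°C.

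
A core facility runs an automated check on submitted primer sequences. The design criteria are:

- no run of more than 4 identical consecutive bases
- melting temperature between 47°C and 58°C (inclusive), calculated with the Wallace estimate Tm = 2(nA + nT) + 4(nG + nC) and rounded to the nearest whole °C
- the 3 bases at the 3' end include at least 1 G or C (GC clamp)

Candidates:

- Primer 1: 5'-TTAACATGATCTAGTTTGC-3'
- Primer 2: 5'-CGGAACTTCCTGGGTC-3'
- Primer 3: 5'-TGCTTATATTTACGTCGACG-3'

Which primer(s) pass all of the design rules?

Primer 1 (19 nt, A=5 T=8 G=3 C=3): longest run = 3 ✓; Tm = 2·13 + 4·6 = 50°C ✓; 3' end TGC has 2 G/C ✓ — passes.
Primer 2 (16 nt, A=2 T=4 G=5 C=5): longest run = 3 ✓; Tm = 2·6 + 4·10 = 52°C ✓; 3' end GTC has 2 G/C ✓ — passes.
Primer 3 (20 nt, A=4 T=8 G=4 C=4): longest run = 3 ✓; Tm = 2·12 + 4·8 = 56°C ✓; 3' end ACG has 2 G/C ✓ — passes.

Primer 1, Primer 2 and Primer 3.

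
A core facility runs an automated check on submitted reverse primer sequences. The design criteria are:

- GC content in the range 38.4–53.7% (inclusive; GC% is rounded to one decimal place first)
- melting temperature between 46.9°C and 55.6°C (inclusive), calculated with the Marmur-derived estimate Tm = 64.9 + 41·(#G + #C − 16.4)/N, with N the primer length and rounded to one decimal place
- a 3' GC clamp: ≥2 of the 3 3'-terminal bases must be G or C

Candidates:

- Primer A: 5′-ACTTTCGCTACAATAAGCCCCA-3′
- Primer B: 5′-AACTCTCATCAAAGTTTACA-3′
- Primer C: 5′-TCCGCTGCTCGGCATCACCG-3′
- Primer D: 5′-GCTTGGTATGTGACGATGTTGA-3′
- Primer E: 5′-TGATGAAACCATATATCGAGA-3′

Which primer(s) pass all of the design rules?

Primer A only.

Primer A (22 nt, A=7 T=5 G=2 C=8): GC 10/22 = 45.5% ✓; Tm = 64.9 + 41·(10 − 16.4)/22 = 53.0°C ✓; 3' end CCA has 2 G/C ✓ — passes.
Primer B (20 nt, A=8 T=6 G=1 C=5): GC 6/20 = 30.0%, outside 38.4–53.7% ✗; Tm = 64.9 + 41·(6 − 16.4)/20 = 43.6°C, outside 46.9–55.6°C ✗; 3' end ACA has 1 G/C, need ≥2 ✗ — fails.
Primer C (20 nt, A=2 T=4 G=5 C=9): GC 14/20 = 70.0%, outside 38.4–53.7% ✗; Tm = 64.9 + 41·(14 − 16.4)/20 = 60.0°C, outside 46.9–55.6°C ✗; 3' end CCG has 3 G/C ✓ — fails.
Primer D (22 nt, A=4 T=8 G=8 C=2): GC 10/22 = 45.5% ✓; Tm = 64.9 + 41·(10 − 16.4)/22 = 53.0°C ✓; 3' end TGA has 1 G/C, need ≥2 ✗ — fails.
Primer E (21 nt, A=9 T=5 G=4 C=3): GC 7/21 = 33.3%, outside 38.4–53.7% ✗; Tm = 64.9 + 41·(7 − 16.4)/21 = 46.5°C, outside 46.9–55.6°C ✗; 3' end AGA has 1 G/C, need ≥2 ✗ — fails.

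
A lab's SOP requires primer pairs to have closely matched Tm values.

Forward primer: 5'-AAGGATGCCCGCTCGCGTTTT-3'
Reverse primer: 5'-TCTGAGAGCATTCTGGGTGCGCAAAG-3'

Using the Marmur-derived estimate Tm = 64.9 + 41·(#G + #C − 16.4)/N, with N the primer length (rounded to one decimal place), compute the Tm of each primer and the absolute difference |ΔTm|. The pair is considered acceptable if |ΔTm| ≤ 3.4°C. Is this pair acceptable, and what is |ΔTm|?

Forward: G+C = 12, N = 21 → Tm = 64.9 + 41·(12 − 16.4)/21 = 56.3°C.
Reverse: G+C = 14, N = 26 → Tm = 64.9 + 41·(14 − 16.4)/26 = 61.1°C.
|ΔTm| = |56.3 − 61.1| = 4.8°C, > 3.4°C.

|ΔTm| = 4.8°C; the pair is not acceptable.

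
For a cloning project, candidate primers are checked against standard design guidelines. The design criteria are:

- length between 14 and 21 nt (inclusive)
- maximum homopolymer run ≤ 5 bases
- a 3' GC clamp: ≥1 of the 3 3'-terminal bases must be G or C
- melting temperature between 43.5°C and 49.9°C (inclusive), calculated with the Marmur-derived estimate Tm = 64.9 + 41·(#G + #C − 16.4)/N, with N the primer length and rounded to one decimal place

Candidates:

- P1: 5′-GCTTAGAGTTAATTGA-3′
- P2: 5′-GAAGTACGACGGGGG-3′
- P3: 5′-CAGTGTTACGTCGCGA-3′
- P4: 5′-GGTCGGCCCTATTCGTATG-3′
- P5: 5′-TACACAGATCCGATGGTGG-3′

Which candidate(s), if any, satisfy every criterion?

P1 (16 nt, A=5 T=6 G=4 C=1): length 16 ✓; longest run = 2 ✓; 3' end TGA has 1 G/C ✓; Tm = 64.9 + 41·(5 − 16.4)/16 = 35.7°C, outside 43.5–49.9°C ✗ — fails.
P2 (15 nt, A=4 T=1 G=8 C=2): length 15 ✓; longest run = 5 ✓; 3' end GGG has 3 G/C ✓; Tm = 64.9 + 41·(10 − 16.4)/15 = 47.4°C ✓ — passes.
P3 (16 nt, A=3 T=4 G=5 C=4): length 16 ✓; longest run = 2 ✓; 3' end CGA has 2 G/C ✓; Tm = 64.9 + 41·(9 − 16.4)/16 = 45.9°C ✓ — passes.
P4 (19 nt, A=2 T=6 G=6 C=5): length 19 ✓; longest run = 3 ✓; 3' end ATG has 1 G/C ✓; Tm = 64.9 + 41·(11 − 16.4)/19 = 53.2°C, outside 43.5–49.9°C ✗ — fails.
P5 (19 nt, A=5 T=4 G=6 C=4): length 19 ✓; longest run = 2 ✓; 3' end TGG has 2 G/C ✓; Tm = 64.9 + 41·(10 − 16.4)/19 = 51.1°C, outside 43.5–49.9°C ✗ — fails.

P2 and P3.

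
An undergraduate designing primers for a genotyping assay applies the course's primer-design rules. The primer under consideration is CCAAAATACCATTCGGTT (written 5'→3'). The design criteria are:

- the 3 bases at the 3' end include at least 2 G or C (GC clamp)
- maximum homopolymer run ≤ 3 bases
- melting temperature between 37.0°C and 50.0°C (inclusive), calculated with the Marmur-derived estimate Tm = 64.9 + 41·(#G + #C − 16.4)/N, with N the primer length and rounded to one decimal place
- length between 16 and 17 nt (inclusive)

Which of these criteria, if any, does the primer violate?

Fails: GC clamp, homopolymer run, length.

Base counts: A=6, T=5, G=2, C=5 (length 18).
GC clamp: 3' end GTT has 1 G/C, need ≥2 ✗
homopolymer run: longest run = 4, exceeds 3 ✗
Tm: Tm = 64.9 + 41·(7 − 16.4)/18 = 43.5°C ✓
length: length 18, outside 16–17 ✗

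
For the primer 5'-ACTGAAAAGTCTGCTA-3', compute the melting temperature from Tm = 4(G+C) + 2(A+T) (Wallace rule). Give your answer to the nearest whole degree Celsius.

Base counts: A=6, T=4, G=3, C=3 (length 16).
Tm = 2·(6+4) + 4·(3+3) = 2·10 + 4·6 = 20 + 24 = 44°C.

44°C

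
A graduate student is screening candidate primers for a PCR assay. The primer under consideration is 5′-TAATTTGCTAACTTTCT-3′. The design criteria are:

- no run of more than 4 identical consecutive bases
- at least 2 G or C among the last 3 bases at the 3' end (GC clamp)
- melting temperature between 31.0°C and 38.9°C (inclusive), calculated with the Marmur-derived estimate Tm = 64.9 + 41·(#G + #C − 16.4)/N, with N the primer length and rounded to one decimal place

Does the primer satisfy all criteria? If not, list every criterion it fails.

Fails: GC clamp.

Base counts: A=4, T=9, G=1, C=3 (length 17).
homopolymer run: longest run = 3 ✓
GC clamp: 3' end TCT has 1 G/C, need ≥2 ✗
Tm: Tm = 64.9 + 41·(4 − 16.4)/17 = 35.0°C ✓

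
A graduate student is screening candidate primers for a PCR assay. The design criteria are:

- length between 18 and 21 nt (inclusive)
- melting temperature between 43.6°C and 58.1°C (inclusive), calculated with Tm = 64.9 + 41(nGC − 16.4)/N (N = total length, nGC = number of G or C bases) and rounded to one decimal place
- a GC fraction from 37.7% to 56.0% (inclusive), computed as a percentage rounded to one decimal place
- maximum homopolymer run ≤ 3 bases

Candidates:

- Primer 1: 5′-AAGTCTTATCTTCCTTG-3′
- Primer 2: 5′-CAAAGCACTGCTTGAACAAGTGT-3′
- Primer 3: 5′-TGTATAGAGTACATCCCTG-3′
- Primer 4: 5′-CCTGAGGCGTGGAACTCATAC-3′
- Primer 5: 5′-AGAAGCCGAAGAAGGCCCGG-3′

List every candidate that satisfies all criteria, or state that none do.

Primer 3 only.

Primer 1 (17 nt, A=3 T=8 G=2 C=4): length 17, outside 18–21 ✗; Tm = 64.9 + 41·(6 − 16.4)/17 = 39.8°C, outside 43.6–58.1°C ✗; GC 6/17 = 35.3%, outside 37.7–56.0% ✗; longest run = 2 ✓ — fails.
Primer 2 (23 nt, A=8 T=5 G=5 C=5): length 23, outside 18–21 ✗; Tm = 64.9 + 41·(10 − 16.4)/23 = 53.5°C ✓; GC 10/23 = 43.5% ✓; longest run = 3 ✓ — fails.
Primer 3 (19 nt, A=5 T=6 G=4 C=4): length 19 ✓; Tm = 64.9 + 41·(8 − 16.4)/19 = 46.8°C ✓; GC 8/19 = 42.1% ✓; longest run = 3 ✓ — passes.
Primer 4 (21 nt, A=5 T=4 G=6 C=6): length 21 ✓; Tm = 64.9 + 41·(12 − 16.4)/21 = 56.3°C ✓; GC 12/21 = 57.1%, outside 37.7–56.0% ✗; longest run = 2 ✓ — fails.
Primer 5 (20 nt, A=7 T=0 G=8 C=5): length 20 ✓; Tm = 64.9 + 41·(13 − 16.4)/20 = 57.9°C ✓; GC 13/20 = 65.0%, outside 37.7–56.0% ✗; longest run = 3 ✓ — fails.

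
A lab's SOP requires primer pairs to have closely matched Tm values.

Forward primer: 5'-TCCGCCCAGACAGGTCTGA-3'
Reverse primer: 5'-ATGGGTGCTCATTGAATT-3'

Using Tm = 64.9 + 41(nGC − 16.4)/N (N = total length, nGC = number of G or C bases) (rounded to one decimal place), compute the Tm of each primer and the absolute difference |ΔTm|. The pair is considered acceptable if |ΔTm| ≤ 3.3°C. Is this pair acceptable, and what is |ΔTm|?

|ΔTm| = 11.9°C; the pair is not acceptable.

Forward: G+C = 12, N = 19 → Tm = 64.9 + 41·(12 − 16.4)/19 = 55.4°C.
Reverse: G+C = 7, N = 18 → Tm = 64.9 + 41·(7 − 16.4)/18 = 43.5°C.
|ΔTm| = |55.4 − 43.5| = 11.9°C, > 3.3°C.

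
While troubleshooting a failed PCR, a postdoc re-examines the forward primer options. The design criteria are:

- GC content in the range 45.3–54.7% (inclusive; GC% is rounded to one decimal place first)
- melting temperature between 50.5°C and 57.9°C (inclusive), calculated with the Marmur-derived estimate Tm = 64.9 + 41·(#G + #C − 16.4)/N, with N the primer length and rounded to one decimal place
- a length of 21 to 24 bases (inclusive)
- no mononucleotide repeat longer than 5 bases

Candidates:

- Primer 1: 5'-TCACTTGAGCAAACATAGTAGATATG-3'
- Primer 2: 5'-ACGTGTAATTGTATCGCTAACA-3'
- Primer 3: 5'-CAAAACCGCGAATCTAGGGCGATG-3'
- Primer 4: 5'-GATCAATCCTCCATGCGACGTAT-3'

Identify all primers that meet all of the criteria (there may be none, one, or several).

Primer 1 (26 nt, A=10 T=7 G=5 C=4): GC 9/26 = 34.6%, outside 45.3–54.7% ✗; Tm = 64.9 + 41·(9 − 16.4)/26 = 53.2°C ✓; length 26, outside 21–24 ✗; longest run = 3 ✓ — fails.
Primer 2 (22 nt, A=7 T=7 G=4 C=4): GC 8/22 = 36.4%, outside 45.3–54.7% ✗; Tm = 64.9 + 41·(8 − 16.4)/22 = 49.2°C, outside 50.5–57.9°C ✗; length 22 ✓; longest run = 2 ✓ — fails.
Primer 3 (24 nt, A=8 T=3 G=7 C=6): GC 13/24 = 54.2% ✓; Tm = 64.9 + 41·(13 − 16.4)/24 = 59.1°C, outside 50.5–57.9°C ✗; length 24 ✓; longest run = 4 ✓ — fails.
Primer 4 (23 nt, A=6 T=6 G=4 C=7): GC 11/23 = 47.8% ✓; Tm = 64.9 + 41·(11 − 16.4)/23 = 55.3°C ✓; length 23 ✓; longest run = 2 ✓ — passes.

Primer 4 only.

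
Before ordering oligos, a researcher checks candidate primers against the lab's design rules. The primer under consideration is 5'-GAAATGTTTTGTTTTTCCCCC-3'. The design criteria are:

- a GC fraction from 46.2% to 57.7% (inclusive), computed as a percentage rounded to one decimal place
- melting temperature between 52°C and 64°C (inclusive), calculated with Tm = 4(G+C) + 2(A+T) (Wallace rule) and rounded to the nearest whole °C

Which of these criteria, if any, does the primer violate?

Base counts: A=3, T=10, G=3, C=5 (length 21).
GC content: GC 8/21 = 38.1%, outside 46.2–57.7% ✗
Tm: Tm = 2·13 + 4·8 = 58°C ✓

Fails: GC content.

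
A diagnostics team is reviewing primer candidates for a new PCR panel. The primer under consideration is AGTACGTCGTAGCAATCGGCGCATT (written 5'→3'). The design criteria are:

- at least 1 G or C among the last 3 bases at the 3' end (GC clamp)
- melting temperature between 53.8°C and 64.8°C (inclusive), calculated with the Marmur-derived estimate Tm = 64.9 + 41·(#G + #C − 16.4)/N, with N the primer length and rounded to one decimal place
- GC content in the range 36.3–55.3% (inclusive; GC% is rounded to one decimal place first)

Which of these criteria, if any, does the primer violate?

Fails: GC clamp.

Base counts: A=6, T=6, G=7, C=6 (length 25).
GC clamp: 3' end ATT has 0 G/C, need ≥1 ✗
Tm: Tm = 64.9 + 41·(13 − 16.4)/25 = 59.3°C ✓
GC content: GC 13/25 = 52.0% ✓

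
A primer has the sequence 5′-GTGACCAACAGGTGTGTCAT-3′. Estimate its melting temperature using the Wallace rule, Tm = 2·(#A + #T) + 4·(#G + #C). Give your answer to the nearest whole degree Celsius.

Base counts: A=5, T=5, G=6, C=4 (length 20).
Tm = 2·(5+5) + 4·(6+4) = 2·10 + 4·10 = 20 + 40 = 60°C.

60°C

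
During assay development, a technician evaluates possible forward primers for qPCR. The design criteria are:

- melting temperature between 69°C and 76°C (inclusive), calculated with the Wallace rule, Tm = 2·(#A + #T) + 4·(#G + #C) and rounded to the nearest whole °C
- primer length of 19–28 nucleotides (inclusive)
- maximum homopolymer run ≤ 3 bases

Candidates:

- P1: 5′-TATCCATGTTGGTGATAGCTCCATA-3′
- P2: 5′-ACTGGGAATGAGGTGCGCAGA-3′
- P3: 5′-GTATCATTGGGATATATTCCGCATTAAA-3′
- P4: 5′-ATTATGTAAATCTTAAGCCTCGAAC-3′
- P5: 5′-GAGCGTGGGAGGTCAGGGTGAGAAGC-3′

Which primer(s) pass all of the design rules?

P1 and P3.

P1 (25 nt, A=6 T=9 G=5 C=5): Tm = 2·15 + 4·10 = 70°C ✓; length 25 ✓; longest run = 2 ✓ — passes.
P2 (21 nt, A=6 T=3 G=9 C=3): Tm = 2·9 + 4·12 = 66°C, outside 69–76°C ✗; length 21 ✓; longest run = 3 ✓ — fails.
P3 (28 nt, A=9 T=10 G=5 C=4): Tm = 2·19 + 4·9 = 74°C ✓; length 28 ✓; longest run = 3 ✓ — passes.
P4 (25 nt, A=9 T=8 G=3 C=5): Tm = 2·17 + 4·8 = 66°C, outside 69–76°C ✗; length 25 ✓; longest run = 3 ✓ — fails.
P5 (26 nt, A=6 T=3 G=14 C=3): Tm = 2·9 + 4·17 = 86°C, outside 69–76°C ✗; length 26 ✓; longest run = 3 ✓ — fails.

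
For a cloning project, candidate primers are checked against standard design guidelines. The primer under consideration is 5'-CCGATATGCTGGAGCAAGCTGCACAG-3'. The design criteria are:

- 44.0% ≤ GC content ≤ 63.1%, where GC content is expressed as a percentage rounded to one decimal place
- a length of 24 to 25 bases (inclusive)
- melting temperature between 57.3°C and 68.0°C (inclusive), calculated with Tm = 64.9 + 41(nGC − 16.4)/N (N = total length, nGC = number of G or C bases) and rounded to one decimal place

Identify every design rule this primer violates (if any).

Base counts: A=7, T=4, G=8, C=7 (length 26).
GC content: GC 15/26 = 57.7% ✓
length: length 26, outside 24–25 ✗
Tm: Tm = 64.9 + 41·(15 − 16.4)/26 = 62.7°C ✓

Fails: length.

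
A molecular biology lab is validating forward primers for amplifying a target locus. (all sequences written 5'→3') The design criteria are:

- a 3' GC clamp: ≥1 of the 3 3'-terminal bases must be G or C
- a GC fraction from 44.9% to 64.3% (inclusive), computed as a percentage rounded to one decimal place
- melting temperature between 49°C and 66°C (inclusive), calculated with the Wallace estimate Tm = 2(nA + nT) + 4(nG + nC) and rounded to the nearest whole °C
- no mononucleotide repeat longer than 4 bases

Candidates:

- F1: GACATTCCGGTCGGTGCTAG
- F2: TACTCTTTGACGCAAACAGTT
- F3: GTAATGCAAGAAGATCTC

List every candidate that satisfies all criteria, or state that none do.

F1 (20 nt, A=3 T=5 G=7 C=5): 3' end TAG has 1 G/C ✓; GC 12/20 = 60.0% ✓; Tm = 2·8 + 4·12 = 64°C ✓; longest run = 2 ✓ — passes.
F2 (21 nt, A=6 T=7 G=3 C=5): 3' end GTT has 1 G/C ✓; GC 8/21 = 38.1%, outside 44.9–64.3% ✗; Tm = 2·13 + 4·8 = 58°C ✓; longest run = 3 ✓ — fails.
F3 (18 nt, A=7 T=4 G=4 C=3): 3' end CTC has 2 G/C ✓; GC 7/18 = 38.9%, outside 44.9–64.3% ✗; Tm = 2·11 + 4·7 = 50°C ✓; longest run = 2 ✓ — fails.

F1 only.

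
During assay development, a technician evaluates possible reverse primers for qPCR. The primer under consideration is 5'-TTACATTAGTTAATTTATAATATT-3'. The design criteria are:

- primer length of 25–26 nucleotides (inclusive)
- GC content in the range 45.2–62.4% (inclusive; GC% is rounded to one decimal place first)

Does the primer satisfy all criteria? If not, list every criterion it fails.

Base counts: A=9, T=13, G=1, C=1 (length 24).
length: length 24, outside 25–26 ✗
GC content: GC 2/24 = 8.3%, outside 45.2–62.4% ✗

Fails: length, GC content.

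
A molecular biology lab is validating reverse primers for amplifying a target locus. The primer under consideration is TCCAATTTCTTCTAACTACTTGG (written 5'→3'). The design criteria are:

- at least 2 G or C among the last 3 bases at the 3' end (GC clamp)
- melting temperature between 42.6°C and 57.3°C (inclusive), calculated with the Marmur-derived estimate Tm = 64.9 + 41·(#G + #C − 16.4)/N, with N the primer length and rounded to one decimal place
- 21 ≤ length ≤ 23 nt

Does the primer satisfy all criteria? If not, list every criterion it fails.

Meets all criteria.

Base counts: A=5, T=10, G=2, C=6 (length 23).
GC clamp: 3' end TGG has 2 G/C ✓
Tm: Tm = 64.9 + 41·(8 − 16.4)/23 = 49.9°C ✓
length: length 23 ✓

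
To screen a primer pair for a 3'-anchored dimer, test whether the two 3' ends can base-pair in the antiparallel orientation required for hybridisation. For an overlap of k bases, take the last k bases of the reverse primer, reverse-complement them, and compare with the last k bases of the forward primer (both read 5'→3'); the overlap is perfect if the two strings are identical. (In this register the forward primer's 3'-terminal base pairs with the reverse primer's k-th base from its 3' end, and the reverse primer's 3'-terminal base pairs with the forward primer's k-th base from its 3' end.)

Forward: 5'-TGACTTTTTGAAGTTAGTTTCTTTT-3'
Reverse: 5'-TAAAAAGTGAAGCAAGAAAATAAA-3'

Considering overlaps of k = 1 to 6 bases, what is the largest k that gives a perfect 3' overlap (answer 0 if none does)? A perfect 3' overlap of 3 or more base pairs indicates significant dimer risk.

Longest perfect overlap: 3 complementary base pairs; significant dimer risk (threshold 3).

Last 6 bases (5'→3') — forward …TCTTTT, reverse …AATAAA.
Reverse complement of the reverse primer's last 6 bases: TTTATT; its first k bases are the reverse complement of the reverse primer's last k bases, so a perfect k-base overlap needs the forward primer's last k bases to equal them.
Comparing (forward last k vs required): k=1: T vs T ✓; k=2: TT vs TT ✓; k=3: TTT vs TTT ✓; k=4: TTTT vs TTTA ✗; k=5: CTTTT vs TTTAT ✗; k=6: TCTTTT vs TTTATT ✗.
Perfect overlaps at k = 1, 2, 3; the largest is 3.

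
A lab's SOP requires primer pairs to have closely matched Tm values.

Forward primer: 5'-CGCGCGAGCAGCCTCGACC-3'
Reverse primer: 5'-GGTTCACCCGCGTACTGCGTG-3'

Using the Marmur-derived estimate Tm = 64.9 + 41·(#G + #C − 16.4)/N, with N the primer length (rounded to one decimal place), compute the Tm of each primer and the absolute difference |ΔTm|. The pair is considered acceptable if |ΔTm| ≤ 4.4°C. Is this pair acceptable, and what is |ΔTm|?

Forward: G+C = 15, N = 19 → Tm = 64.9 + 41·(15 − 16.4)/19 = 61.9°C.
Reverse: G+C = 14, N = 21 → Tm = 64.9 + 41·(14 − 16.4)/21 = 60.2°C.
|ΔTm| = |61.9 − 60.2| = 1.7°C, ≤ 4.4°C.

|ΔTm| = 1.7°C; the pair is acceptable.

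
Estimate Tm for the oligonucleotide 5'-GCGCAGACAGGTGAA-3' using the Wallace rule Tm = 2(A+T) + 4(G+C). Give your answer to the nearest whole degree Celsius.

48°C

Base counts: A=5, T=1, G=6, C=3 (length 15).
Tm = 2·(5+1) + 4·(6+3) = 2·6 + 4·9 = 12 + 36 = 48°C.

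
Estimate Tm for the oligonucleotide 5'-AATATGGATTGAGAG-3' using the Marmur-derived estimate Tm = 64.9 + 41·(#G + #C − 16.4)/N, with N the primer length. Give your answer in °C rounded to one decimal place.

Base counts: A=6, T=4, G=5, C=0; G+C = 5, N = 15.
Tm = 64.9 + 41·(5 − 16.4)/15 = 64.9 + -467.40/15 = 33.7°C.

33.7°C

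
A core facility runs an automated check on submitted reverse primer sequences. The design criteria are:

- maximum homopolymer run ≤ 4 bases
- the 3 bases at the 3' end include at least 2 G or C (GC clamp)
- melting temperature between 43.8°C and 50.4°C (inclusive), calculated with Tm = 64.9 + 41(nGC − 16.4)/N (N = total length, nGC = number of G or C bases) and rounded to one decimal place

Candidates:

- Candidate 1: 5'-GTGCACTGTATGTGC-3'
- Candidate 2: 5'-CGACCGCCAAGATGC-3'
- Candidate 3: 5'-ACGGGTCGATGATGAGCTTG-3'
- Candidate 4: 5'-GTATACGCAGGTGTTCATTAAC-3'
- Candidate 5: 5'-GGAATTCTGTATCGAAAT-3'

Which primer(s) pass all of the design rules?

Candidate 1 (15 nt, A=2 T=5 G=5 C=3): longest run = 1 ✓; 3' end TGC has 2 G/C ✓; Tm = 64.9 + 41·(8 − 16.4)/15 = 41.9°C, outside 43.8–50.4°C ✗ — fails.
Candidate 2 (15 nt, A=4 T=1 G=4 C=6): longest run = 2 ✓; 3' end TGC has 2 G/C ✓; Tm = 64.9 + 41·(10 − 16.4)/15 = 47.4°C ✓ — passes.
Candidate 3 (20 nt, A=4 T=5 G=8 C=3): longest run = 3 ✓; 3' end TTG has 1 G/C, need ≥2 ✗; Tm = 64.9 + 41·(11 − 16.4)/20 = 53.8°C, outside 43.8–50.4°C ✗ — fails.
Candidate 4 (22 nt, A=6 T=7 G=5 C=4): longest run = 2 ✓; 3' end AAC has 1 G/C, need ≥2 ✗; Tm = 64.9 + 41·(9 − 16.4)/22 = 51.1°C, outside 43.8–50.4°C ✗ — fails.
Candidate 5 (18 nt, A=6 T=6 G=4 C=2): longest run = 3 ✓; 3' end AAT has 0 G/C, need ≥2 ✗; Tm = 64.9 + 41·(6 − 16.4)/18 = 41.2°C, outside 43.8–50.4°C ✗ — fails.

Candidate 2 only.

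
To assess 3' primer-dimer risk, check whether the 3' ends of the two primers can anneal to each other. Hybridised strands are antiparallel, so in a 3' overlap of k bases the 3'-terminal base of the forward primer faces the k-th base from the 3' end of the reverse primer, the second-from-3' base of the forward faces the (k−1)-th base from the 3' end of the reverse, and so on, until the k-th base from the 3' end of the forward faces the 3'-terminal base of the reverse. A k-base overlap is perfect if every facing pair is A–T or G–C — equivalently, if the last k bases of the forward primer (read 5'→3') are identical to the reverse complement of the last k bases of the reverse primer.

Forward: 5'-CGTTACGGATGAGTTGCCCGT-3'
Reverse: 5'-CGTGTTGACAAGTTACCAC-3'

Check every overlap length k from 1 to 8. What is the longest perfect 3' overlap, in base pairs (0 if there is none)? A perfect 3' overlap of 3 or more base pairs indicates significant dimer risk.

Longest perfect overlap: 2 complementary base pairs; below the dimer-risk threshold (threshold 3).

Last 8 bases (5'→3') — forward …TTGCCCGT, reverse …GTTACCAC.
Reverse complement of the reverse primer's last 8 bases: GTGGTAAC; its first k bases are the reverse complement of the reverse primer's last k bases, so a perfect k-base overlap needs the forward primer's last k bases to equal them.
Comparing (forward last k vs required): k=1: T vs G ✗; k=2: GT vs GT ✓; k=3: CGT vs GTG ✗; k=4: CCGT vs GTGG ✗; k=5: CCCGT vs GTGGT ✗; k=6: GCCCGT vs GTGGTA ✗; k=7: TGCCCGT vs GTGGTAA ✗; k=8: TTGCCCGT vs GTGGTAAC ✗.
Only k = 2 is perfect, so the longest perfect 3' overlap is 2.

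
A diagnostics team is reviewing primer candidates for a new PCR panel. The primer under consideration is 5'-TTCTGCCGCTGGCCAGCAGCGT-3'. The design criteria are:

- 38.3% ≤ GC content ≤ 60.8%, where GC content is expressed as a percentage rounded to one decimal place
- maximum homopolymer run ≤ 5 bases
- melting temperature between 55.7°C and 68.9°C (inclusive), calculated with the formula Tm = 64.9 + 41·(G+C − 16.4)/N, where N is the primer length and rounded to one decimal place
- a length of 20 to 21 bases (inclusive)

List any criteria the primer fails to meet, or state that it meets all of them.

Base counts: A=2, T=5, G=7, C=8 (length 22).
GC content: GC 15/22 = 68.2%, outside 38.3–60.8% ✗
homopolymer run: longest run = 2 ✓
Tm: Tm = 64.9 + 41·(15 − 16.4)/22 = 62.3°C ✓
length: length 22, outside 20–21 ✗

Fails: GC content, length.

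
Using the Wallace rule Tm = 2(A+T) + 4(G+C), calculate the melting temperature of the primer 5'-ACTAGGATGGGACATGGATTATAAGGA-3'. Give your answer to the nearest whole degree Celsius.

76°C

Base counts: A=10, T=6, G=9, C=2 (length 27).
Tm = 2·(10+6) + 4·(9+2) = 2·16 + 4·11 = 32 + 44 = 76°C.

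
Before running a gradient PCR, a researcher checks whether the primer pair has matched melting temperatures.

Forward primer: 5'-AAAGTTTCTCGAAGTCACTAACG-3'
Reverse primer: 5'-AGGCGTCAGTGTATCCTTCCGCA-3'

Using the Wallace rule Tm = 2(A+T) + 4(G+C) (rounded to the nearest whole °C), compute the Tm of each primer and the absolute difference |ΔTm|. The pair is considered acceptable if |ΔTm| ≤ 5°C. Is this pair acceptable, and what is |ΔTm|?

Forward: A=8 T=6 G=4 C=5 → Tm = 2·14 + 4·9 = 64°C.
Reverse: A=4 T=6 G=6 C=7 → Tm = 2·10 + 4·13 = 72°C.
|ΔTm| = |64 − 72| = 8°C, > 5°C.

|ΔTm| = 8°C; the pair is not acceptable.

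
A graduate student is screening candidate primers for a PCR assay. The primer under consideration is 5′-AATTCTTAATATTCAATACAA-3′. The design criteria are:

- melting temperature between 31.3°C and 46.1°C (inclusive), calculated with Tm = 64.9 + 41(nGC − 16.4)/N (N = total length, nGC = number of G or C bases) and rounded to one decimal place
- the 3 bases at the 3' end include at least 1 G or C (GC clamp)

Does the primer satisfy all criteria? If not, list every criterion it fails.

Meets all criteria.

Base counts: A=10, T=8, G=0, C=3 (length 21).
Tm: Tm = 64.9 + 41·(3 − 16.4)/21 = 38.7°C ✓
GC clamp: 3' end CAA has 1 G/C ✓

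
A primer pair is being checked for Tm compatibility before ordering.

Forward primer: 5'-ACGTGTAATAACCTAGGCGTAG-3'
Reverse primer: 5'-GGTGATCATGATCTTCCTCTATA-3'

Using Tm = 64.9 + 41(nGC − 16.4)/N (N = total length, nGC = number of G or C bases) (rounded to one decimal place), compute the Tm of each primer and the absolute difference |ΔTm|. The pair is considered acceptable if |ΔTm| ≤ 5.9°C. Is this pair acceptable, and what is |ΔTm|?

|ΔTm| = 1.3°C; the pair is acceptable.

Forward: G+C = 10, N = 22 → Tm = 64.9 + 41·(10 − 16.4)/22 = 53.0°C.
Reverse: G+C = 9, N = 23 → Tm = 64.9 + 41·(9 − 16.4)/23 = 51.7°C.
|ΔTm| = |53.0 − 51.7| = 1.3°C, ≤ 5.9°C.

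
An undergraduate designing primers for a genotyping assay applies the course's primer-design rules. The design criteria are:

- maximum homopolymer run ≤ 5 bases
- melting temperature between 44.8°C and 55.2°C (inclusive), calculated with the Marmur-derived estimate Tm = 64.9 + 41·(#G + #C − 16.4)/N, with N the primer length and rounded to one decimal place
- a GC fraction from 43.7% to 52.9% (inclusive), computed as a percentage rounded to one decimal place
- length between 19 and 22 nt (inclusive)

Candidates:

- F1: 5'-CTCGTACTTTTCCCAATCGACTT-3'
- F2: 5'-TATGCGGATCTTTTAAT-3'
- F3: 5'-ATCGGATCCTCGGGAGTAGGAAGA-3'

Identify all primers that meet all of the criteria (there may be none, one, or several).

None of the candidates satisfy all criteria.

F1 (23 nt, A=4 T=9 G=2 C=8): longest run = 4 ✓; Tm = 64.9 + 41·(10 − 16.4)/23 = 53.5°C ✓; GC 10/23 = 43.5%, outside 43.7–52.9% ✗; length 23, outside 19–22 ✗ — fails.
F2 (17 nt, A=4 T=8 G=3 C=2): longest run = 4 ✓; Tm = 64.9 + 41·(5 − 16.4)/17 = 37.4°C, outside 44.8–55.2°C ✗; GC 5/17 = 29.4%, outside 43.7–52.9% ✗; length 17, outside 19–22 ✗ — fails.
F3 (24 nt, A=7 T=4 G=9 C=4): longest run = 3 ✓; Tm = 64.9 + 41·(13 − 16.4)/24 = 59.1°C, outside 44.8–55.2°C ✗; GC 13/24 = 54.2%, outside 43.7–52.9% ✗; length 24, outside 19–22 ✗ — fails.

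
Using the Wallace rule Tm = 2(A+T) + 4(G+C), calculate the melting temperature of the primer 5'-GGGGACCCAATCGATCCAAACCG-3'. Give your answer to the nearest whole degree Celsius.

Base counts: A=7, T=2, G=6, C=8 (length 23).
Tm = 2·(7+2) + 4·(6+8) = 2·9 + 4·14 = 18 + 56 = 74°C.

74°C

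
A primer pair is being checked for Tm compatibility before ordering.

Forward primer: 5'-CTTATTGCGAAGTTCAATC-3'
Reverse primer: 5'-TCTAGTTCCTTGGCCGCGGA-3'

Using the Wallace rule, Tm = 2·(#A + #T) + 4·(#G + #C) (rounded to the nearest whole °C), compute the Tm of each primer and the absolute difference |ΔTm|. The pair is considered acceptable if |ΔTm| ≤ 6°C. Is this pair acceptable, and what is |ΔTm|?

Forward: A=5 T=7 G=3 C=4 → Tm = 2·12 + 4·7 = 52°C.
Reverse: A=2 T=6 G=6 C=6 → Tm = 2·8 + 4·12 = 64°C.
|ΔTm| = |52 − 64| = 12°C, > 6°C.

|ΔTm| = 12°C; the pair is not acceptable.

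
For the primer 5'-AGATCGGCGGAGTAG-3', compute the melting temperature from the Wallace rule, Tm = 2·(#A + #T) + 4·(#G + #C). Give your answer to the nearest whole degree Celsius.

48°C

Base counts: A=4, T=2, G=7, C=2 (length 15).
Tm = 2·(4+2) + 4·(7+2) = 2·6 + 4·9 = 12 + 36 = 48°C.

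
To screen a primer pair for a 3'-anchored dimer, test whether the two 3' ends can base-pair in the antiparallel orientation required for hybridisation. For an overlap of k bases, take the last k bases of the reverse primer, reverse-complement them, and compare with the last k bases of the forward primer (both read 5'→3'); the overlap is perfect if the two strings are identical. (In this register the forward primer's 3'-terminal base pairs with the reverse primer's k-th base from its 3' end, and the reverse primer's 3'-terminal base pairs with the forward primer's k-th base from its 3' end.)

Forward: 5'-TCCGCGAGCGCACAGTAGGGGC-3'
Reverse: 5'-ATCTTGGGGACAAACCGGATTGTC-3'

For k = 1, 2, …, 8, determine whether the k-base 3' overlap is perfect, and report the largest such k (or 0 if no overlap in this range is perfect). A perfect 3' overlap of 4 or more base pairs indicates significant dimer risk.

Last 8 bases (5'→3') — forward …GTAGGGGC, reverse …GGATTGTC.
Reverse complement of the reverse primer's last 8 bases: GACAATCC; its first k bases are the reverse complement of the reverse primer's last k bases, so a perfect k-base overlap needs the forward primer's last k bases to equal them.
Comparing (forward last k vs required): k=1: C vs G ✗; k=2: GC vs GA ✗; k=3: GGC vs GAC ✗; k=4: GGGC vs GACA ✗; k=5: GGGGC vs GACAA ✗; k=6: AGGGGC vs GACAAT ✗; k=7: TAGGGGC vs GACAATC ✗; k=8: GTAGGGGC vs GACAATCC ✗.
No overlap length from 1 to 8 is perfect, so the longest perfect 3' overlap is 0.

Longest perfect overlap: 0 complementary base pairs; below the dimer-risk threshold (threshold 4).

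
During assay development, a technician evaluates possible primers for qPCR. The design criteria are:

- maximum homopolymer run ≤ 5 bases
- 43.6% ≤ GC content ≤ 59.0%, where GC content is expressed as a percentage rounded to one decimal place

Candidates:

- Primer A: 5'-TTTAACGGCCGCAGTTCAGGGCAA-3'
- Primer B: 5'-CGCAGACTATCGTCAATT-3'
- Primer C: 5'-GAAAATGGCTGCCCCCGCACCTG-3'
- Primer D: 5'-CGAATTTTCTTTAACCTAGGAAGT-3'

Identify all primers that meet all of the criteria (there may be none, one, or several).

Primer A and Primer B.

Primer A (24 nt, A=6 T=5 G=7 C=6): longest run = 3 ✓; GC 13/24 = 54.2% ✓ — passes.
Primer B (18 nt, A=5 T=5 G=3 C=5): longest run = 2 ✓; GC 8/18 = 44.4% ✓ — passes.
Primer C (23 nt, A=5 T=3 G=6 C=9): longest run = 5 ✓; GC 15/23 = 65.2%, outside 43.6–59.0% ✗ — fails.
Primer D (24 nt, A=7 T=9 G=4 C=4): longest run = 4 ✓; GC 8/24 = 33.3%, outside 43.6–59.0% ✗ — fails.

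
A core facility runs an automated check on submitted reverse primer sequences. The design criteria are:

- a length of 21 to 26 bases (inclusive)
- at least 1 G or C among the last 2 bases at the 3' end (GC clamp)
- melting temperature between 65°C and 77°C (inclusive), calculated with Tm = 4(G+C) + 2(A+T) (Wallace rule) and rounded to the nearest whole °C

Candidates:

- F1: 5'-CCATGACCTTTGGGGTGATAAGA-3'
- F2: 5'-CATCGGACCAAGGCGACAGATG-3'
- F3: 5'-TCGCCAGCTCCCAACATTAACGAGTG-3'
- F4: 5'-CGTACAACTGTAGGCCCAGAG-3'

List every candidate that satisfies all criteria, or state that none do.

F1, F2 and F4.

F1 (23 nt, A=6 T=6 G=7 C=4): length 23 ✓; 3' end GA has 1 G/C ✓; Tm = 2·12 + 4·11 = 68°C ✓ — passes.
F2 (22 nt, A=7 T=2 G=7 C=6): length 22 ✓; 3' end TG has 1 G/C ✓; Tm = 2·9 + 4·13 = 70°C ✓ — passes.
F3 (26 nt, A=7 T=5 G=5 C=9): length 26 ✓; 3' end TG has 1 G/C ✓; Tm = 2·12 + 4·14 = 80°C, outside 65–77°C ✗ — fails.
F4 (21 nt, A=6 T=3 G=6 C=6): length 21 ✓; 3' end AG has 1 G/C ✓; Tm = 2·9 + 4·12 = 66°C ✓ — passes.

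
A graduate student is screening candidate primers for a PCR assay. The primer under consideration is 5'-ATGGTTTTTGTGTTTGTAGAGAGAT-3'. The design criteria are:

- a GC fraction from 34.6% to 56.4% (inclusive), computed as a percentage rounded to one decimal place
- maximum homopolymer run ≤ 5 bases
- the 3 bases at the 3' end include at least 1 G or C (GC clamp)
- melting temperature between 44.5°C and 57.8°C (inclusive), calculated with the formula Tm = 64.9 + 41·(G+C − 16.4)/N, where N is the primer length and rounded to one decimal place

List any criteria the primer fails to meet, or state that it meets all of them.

Base counts: A=5, T=12, G=8, C=0 (length 25).
GC content: GC 8/25 = 32.0%, outside 34.6–56.4% ✗
homopolymer run: longest run = 5 ✓
GC clamp: 3' end GAT has 1 G/C ✓
Tm: Tm = 64.9 + 41·(8 − 16.4)/25 = 51.1°C ✓

Fails: GC content.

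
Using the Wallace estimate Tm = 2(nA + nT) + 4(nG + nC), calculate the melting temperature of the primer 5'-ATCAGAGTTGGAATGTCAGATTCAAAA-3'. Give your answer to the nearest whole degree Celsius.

Base counts: A=11, T=7, G=6, C=3 (length 27).
Tm = 2·(11+7) + 4·(6+3) = 2·18 + 4·9 = 36 + 36 = 72°C.

72°C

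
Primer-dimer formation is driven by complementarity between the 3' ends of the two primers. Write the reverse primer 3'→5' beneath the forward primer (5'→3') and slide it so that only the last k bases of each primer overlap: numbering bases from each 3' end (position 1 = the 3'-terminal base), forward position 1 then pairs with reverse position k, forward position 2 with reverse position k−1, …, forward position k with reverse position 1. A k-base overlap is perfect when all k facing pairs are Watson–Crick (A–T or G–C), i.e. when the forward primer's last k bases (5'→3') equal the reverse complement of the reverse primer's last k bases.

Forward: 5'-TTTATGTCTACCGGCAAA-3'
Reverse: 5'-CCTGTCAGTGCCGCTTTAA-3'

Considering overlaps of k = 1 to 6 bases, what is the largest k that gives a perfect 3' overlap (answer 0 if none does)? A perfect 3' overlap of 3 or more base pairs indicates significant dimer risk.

Longest perfect overlap: 0 complementary base pairs; below the dimer-risk threshold (threshold 3).

Last 6 bases (5'→3') — forward …GGCAAA, reverse …CTTTAA.
Reverse complement of the reverse primer's last 6 bases: TTAAAG; its first k bases are the reverse complement of the reverse primer's last k bases, so a perfect k-base overlap needs the forward primer's last k bases to equal them.
Comparing (forward last k vs required): k=1: A vs T ✗; k=2: AA vs TT ✗; k=3: AAA vs TTA ✗; k=4: CAAA vs TTAA ✗; k=5: GCAAA vs TTAAA ✗; k=6: GGCAAA vs TTAAAG ✗.
No overlap length from 1 to 6 is perfect, so the longest perfect 3' overlap is 0.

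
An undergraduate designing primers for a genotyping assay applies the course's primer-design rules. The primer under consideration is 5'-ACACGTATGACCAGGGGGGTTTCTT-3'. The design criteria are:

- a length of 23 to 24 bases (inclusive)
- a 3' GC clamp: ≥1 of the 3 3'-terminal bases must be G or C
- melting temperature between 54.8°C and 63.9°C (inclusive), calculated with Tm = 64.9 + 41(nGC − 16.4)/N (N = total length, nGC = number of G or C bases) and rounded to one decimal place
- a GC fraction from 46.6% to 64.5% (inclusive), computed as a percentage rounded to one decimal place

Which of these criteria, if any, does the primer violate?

Fails: length.

Base counts: A=5, T=7, G=8, C=5 (length 25).
length: length 25, outside 23–24 ✗
GC clamp: 3' end CTT has 1 G/C ✓
Tm: Tm = 64.9 + 41·(13 − 16.4)/25 = 59.3°C ✓
GC content: GC 13/25 = 52.0% ✓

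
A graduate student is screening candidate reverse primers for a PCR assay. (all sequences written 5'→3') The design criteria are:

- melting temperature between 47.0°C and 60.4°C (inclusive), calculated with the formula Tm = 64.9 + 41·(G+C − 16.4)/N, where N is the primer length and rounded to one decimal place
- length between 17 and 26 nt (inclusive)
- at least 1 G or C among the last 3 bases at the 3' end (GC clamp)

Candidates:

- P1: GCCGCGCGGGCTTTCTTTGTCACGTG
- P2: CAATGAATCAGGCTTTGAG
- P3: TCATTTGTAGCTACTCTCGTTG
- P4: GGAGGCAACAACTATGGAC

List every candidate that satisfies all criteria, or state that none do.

P1 (26 nt, A=1 T=8 G=9 C=8): Tm = 64.9 + 41·(17 − 16.4)/26 = 65.8°C, outside 47.0–60.4°C ✗; length 26 ✓; 3' end GTG has 2 G/C ✓ — fails.
P2 (19 nt, A=6 T=5 G=5 C=3): Tm = 64.9 + 41·(8 − 16.4)/19 = 46.8°C, outside 47.0–60.4°C ✗; length 19 ✓; 3' end GAG has 2 G/C ✓ — fails.
P3 (22 nt, A=3 T=10 G=4 C=5): Tm = 64.9 + 41·(9 − 16.4)/22 = 51.1°C ✓; length 22 ✓; 3' end TTG has 1 G/C ✓ — passes.
P4 (19 nt, A=7 T=2 G=6 C=4): Tm = 64.9 + 41·(10 − 16.4)/19 = 51.1°C ✓; length 19 ✓; 3' end GAC has 2 G/C ✓ — passes.

P3 and P4.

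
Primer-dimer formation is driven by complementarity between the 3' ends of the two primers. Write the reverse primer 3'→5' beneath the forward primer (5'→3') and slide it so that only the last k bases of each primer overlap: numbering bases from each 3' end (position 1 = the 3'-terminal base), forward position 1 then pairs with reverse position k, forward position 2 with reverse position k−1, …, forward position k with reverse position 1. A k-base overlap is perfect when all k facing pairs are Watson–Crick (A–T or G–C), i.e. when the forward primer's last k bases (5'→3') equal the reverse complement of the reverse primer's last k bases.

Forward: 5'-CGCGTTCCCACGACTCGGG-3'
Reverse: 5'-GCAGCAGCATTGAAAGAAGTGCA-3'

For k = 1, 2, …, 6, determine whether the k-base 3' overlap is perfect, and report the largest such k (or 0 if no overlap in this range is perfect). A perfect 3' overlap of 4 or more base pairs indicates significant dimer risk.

Last 6 bases (5'→3') — forward …CTCGGG, reverse …AGTGCA.
Reverse complement of the reverse primer's last 6 bases: TGCACT; its first k bases are the reverse complement of the reverse primer's last k bases, so a perfect k-base overlap needs the forward primer's last k bases to equal them.
Comparing (forward last k vs required): k=1: G vs T ✗; k=2: GG vs TG ✗; k=3: GGG vs TGC ✗; k=4: CGGG vs TGCA ✗; k=5: TCGGG vs TGCAC ✗; k=6: CTCGGG vs TGCACT ✗.
No overlap length from 1 to 6 is perfect, so the longest perfect 3' overlap is 0.

Longest perfect overlap: 0 complementary base pairs; below the dimer-risk threshold (threshold 4).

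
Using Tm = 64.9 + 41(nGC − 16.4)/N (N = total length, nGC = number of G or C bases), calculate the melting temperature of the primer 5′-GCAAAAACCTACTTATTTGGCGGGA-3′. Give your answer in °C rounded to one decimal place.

56.0°C

Base counts: A=8, T=6, G=6, C=5; G+C = 11, N = 25.
Tm = 64.9 + 41·(11 − 16.4)/25 = 64.9 + -221.40/25 = 56.0°C.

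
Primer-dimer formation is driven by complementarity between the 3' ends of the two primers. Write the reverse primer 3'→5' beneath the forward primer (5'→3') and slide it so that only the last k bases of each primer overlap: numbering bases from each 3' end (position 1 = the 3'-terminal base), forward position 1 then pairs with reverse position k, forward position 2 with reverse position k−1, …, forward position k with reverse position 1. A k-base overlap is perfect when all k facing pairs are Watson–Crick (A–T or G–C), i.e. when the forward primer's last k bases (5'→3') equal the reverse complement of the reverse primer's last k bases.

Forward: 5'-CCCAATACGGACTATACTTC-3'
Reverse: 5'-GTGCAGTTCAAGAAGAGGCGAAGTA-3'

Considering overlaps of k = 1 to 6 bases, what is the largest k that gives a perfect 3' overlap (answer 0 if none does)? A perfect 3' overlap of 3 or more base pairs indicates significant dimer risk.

Last 6 bases (5'→3') — forward …TACTTC, reverse …GAAGTA.
Reverse complement of the reverse primer's last 6 bases: TACTTC; its first k bases are the reverse complement of the reverse primer's last k bases, so a perfect k-base overlap needs the forward primer's last k bases to equal them.
Comparing (forward last k vs required): k=1: C vs T ✗; k=2: TC vs TA ✗; k=3: TTC vs TAC ✗; k=4: CTTC vs TACT ✗; k=5: ACTTC vs TACTT ✗; k=6: TACTTC vs TACTTC ✓.
Only k = 6 is perfect, so the longest perfect 3' overlap is 6.

Longest perfect overlap: 6 complementary base pairs; significant dimer risk (threshold 3).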